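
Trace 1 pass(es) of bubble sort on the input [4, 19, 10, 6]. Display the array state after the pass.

After pass 1: [4, 10, 6, 19] (2 swaps)
Total swaps: 2


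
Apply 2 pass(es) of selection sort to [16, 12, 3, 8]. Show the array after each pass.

Pass 1: Select minimum 3 at index 2, swap -> [3, 12, 16, 8]
Pass 2: Select minimum 8 at index 3, swap -> [3, 8, 16, 12]


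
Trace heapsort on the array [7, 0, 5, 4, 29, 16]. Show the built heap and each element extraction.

Build heap: [29, 7, 16, 4, 0, 5]
Extract 29: [16, 7, 5, 4, 0, 29]
Extract 16: [7, 4, 5, 0, 16, 29]
Extract 7: [5, 4, 0, 7, 16, 29]
Extract 5: [4, 0, 5, 7, 16, 29]
Extract 4: [0, 4, 5, 7, 16, 29]


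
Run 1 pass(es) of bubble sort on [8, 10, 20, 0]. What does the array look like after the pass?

After pass 1: [8, 10, 0, 20] (1 swaps)
Total swaps: 1


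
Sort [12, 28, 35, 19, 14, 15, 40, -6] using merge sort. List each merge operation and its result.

Divide and conquer:
  Merge [12] + [28] -> [12, 28]
  Merge [35] + [19] -> [19, 35]
  Merge [12, 28] + [19, 35] -> [12, 19, 28, 35]
  Merge [14] + [15] -> [14, 15]
  Merge [40] + [-6] -> [-6, 40]
  Merge [14, 15] + [-6, 40] -> [-6, 14, 15, 40]
  Merge [12, 19, 28, 35] + [-6, 14, 15, 40] -> [-6, 12, 14, 15, 19, 28, 35, 40]


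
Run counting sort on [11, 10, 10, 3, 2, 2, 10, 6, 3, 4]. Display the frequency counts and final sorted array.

Count array: [0, 0, 2, 2, 1, 0, 1, 0, 0, 0, 3, 1]
(count[i] = number of elements equal to i)
Cumulative count: [0, 0, 2, 4, 5, 5, 6, 6, 6, 6, 9, 10]
Sorted: [2, 2, 3, 3, 4, 6, 10, 10, 10, 11]


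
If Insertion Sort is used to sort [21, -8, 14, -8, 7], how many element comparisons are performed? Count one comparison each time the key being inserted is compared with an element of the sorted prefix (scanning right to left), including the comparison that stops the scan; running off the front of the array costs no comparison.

Insert -8: 21 > -8 (shift), reached front = 1 comparison(s) -> [-8, 21, 14, -8, 7]
Insert 14: 21 > 14 (shift), -8 <= 14 (stop) = 2 comparison(s) -> [-8, 14, 21, -8, 7]
Insert -8: 21 > -8 (shift), 14 > -8 (shift), -8 <= -8 (stop) = 3 comparison(s) -> [-8, -8, 14, 21, 7]
Insert 7: 21 > 7 (shift), 14 > 7 (shift), -8 <= 7 (stop) = 3 comparison(s) -> [-8, -8, 7, 14, 21]
Total comparisons: 1 + 2 + 3 + 3 = 9


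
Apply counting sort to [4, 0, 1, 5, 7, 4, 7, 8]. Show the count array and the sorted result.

Count array: [1, 1, 0, 0, 2, 1, 0, 2, 1]
(count[i] = number of elements equal to i)
Cumulative count: [1, 2, 2, 2, 4, 5, 5, 7, 8]
Sorted: [0, 1, 4, 4, 5, 7, 7, 8]


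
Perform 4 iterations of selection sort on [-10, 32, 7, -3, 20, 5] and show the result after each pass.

Pass 1: Select minimum -10 at index 0, swap -> [-10, 32, 7, -3, 20, 5]
Pass 2: Select minimum -3 at index 3, swap -> [-10, -3, 7, 32, 20, 5]
Pass 3: Select minimum 5 at index 5, swap -> [-10, -3, 5, 32, 20, 7]
Pass 4: Select minimum 7 at index 5, swap -> [-10, -3, 5, 7, 20, 32]


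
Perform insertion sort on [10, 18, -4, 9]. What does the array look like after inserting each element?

First element 10 is already 'sorted'
Insert 18: shifted 0 elements -> [10, 18, -4, 9]
Insert -4: shifted 2 elements -> [-4, 10, 18, 9]
Insert 9: shifted 2 elements -> [-4, 9, 10, 18]


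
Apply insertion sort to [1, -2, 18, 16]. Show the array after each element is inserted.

First element 1 is already 'sorted'
Insert -2: shifted 1 elements -> [-2, 1, 18, 16]
Insert 18: shifted 0 elements -> [-2, 1, 18, 16]
Insert 16: shifted 1 elements -> [-2, 1, 16, 18]


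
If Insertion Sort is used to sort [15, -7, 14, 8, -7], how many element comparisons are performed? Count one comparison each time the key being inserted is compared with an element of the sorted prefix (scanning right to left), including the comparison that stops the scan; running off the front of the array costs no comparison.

Insert -7: 15 > -7 (shift), reached front = 1 comparison(s) -> [-7, 15, 14, 8, -7]
Insert 14: 15 > 14 (shift), -7 <= 14 (stop) = 2 comparison(s) -> [-7, 14, 15, 8, -7]
Insert 8: 15 > 8 (shift), 14 > 8 (shift), -7 <= 8 (stop) = 3 comparison(s) -> [-7, 8, 14, 15, -7]
Insert -7: 15 > -7 (shift), 14 > -7 (shift), 8 > -7 (shift), -7 <= -7 (stop) = 4 comparison(s) -> [-7, -7, 8, 14, 15]
Total comparisons: 1 + 2 + 3 + 4 = 10


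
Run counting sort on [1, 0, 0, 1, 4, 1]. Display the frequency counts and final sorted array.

Count array: [2, 3, 0, 0, 1]
(count[i] = number of elements equal to i)
Cumulative count: [2, 5, 5, 5, 6]
Sorted: [0, 0, 1, 1, 1, 4]


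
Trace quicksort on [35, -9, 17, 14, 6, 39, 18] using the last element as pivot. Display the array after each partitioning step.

Partition 1: pivot=18 at index 4 -> [-9, 17, 14, 6, 18, 39, 35]
Partition 2: pivot=6 at index 1 -> [-9, 6, 14, 17, 18, 39, 35]
Partition 3: pivot=17 at index 3 -> [-9, 6, 14, 17, 18, 39, 35]
Partition 4: pivot=35 at index 5 -> [-9, 6, 14, 17, 18, 35, 39]


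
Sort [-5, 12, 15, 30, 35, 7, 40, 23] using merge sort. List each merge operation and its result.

Divide and conquer:
  Merge [-5] + [12] -> [-5, 12]
  Merge [15] + [30] -> [15, 30]
  Merge [-5, 12] + [15, 30] -> [-5, 12, 15, 30]
  Merge [35] + [7] -> [7, 35]
  Merge [40] + [23] -> [23, 40]
  Merge [7, 35] + [23, 40] -> [7, 23, 35, 40]
  Merge [-5, 12, 15, 30] + [7, 23, 35, 40] -> [-5, 7, 12, 15, 23, 30, 35, 40]


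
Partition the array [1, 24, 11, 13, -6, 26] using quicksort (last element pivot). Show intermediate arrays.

Partition 1: pivot=26 at index 5 -> [1, 24, 11, 13, -6, 26]
Partition 2: pivot=-6 at index 0 -> [-6, 24, 11, 13, 1, 26]
Partition 3: pivot=1 at index 1 -> [-6, 1, 11, 13, 24, 26]
Partition 4: pivot=24 at index 4 -> [-6, 1, 11, 13, 24, 26]
Partition 5: pivot=13 at index 3 -> [-6, 1, 11, 13, 24, 26]


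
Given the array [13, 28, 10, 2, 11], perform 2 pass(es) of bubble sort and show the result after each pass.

After pass 1: [13, 10, 2, 11, 28] (3 swaps)
After pass 2: [10, 2, 11, 13, 28] (3 swaps)
Total swaps: 6


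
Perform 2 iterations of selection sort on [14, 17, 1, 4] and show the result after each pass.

Pass 1: Select minimum 1 at index 2, swap -> [1, 17, 14, 4]
Pass 2: Select minimum 4 at index 3, swap -> [1, 4, 14, 17]


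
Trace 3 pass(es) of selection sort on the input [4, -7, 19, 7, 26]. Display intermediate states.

Pass 1: Select minimum -7 at index 1, swap -> [-7, 4, 19, 7, 26]
Pass 2: Select minimum 4 at index 1, swap -> [-7, 4, 19, 7, 26]
Pass 3: Select minimum 7 at index 3, swap -> [-7, 4, 7, 19, 26]


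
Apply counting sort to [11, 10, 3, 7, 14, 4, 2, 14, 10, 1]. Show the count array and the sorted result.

Count array: [0, 1, 1, 1, 1, 0, 0, 1, 0, 0, 2, 1, 0, 0, 2]
(count[i] = number of elements equal to i)
Cumulative count: [0, 1, 2, 3, 4, 4, 4, 5, 5, 5, 7, 8, 8, 8, 10]
Sorted: [1, 2, 3, 4, 7, 10, 10, 11, 14, 14]


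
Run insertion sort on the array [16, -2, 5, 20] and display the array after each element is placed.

First element 16 is already 'sorted'
Insert -2: shifted 1 elements -> [-2, 16, 5, 20]
Insert 5: shifted 1 elements -> [-2, 5, 16, 20]
Insert 20: shifted 0 elements -> [-2, 5, 16, 20]


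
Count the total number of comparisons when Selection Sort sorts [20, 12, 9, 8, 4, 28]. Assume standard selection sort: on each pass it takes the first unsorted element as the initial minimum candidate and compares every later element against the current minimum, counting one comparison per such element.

Pass 1: scan indices 1..5 for the minimum = 5 comparison(s); min is 4, place at index 0 -> [4, 12, 9, 8, 20, 28]
Pass 2: scan indices 2..5 for the minimum = 4 comparison(s); min is 8, place at index 1 -> [4, 8, 9, 12, 20, 28]
Pass 3: scan indices 3..5 for the minimum = 3 comparison(s); min is 9, place at index 2 -> [4, 8, 9, 12, 20, 28]
Pass 4: scan indices 4..5 for the minimum = 2 comparison(s); min is 12, place at index 3 -> [4, 8, 9, 12, 20, 28]
Pass 5: scan indices 5..5 for the minimum = 1 comparison(s); min is 20, place at index 4 -> [4, 8, 9, 12, 20, 28]
Selection sort always scans the whole unsorted suffix, so the count is (n-1) + (n-2) + ... + 1 = n(n-1)/2 = 6*5/2 = 15 regardless of the input order.
Total comparisons: 5 + 4 + 3 + 2 + 1 = 15


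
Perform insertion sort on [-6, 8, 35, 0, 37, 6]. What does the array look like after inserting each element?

First element -6 is already 'sorted'
Insert 8: shifted 0 elements -> [-6, 8, 35, 0, 37, 6]
Insert 35: shifted 0 elements -> [-6, 8, 35, 0, 37, 6]
Insert 0: shifted 2 elements -> [-6, 0, 8, 35, 37, 6]
Insert 37: shifted 0 elements -> [-6, 0, 8, 35, 37, 6]
Insert 6: shifted 3 elements -> [-6, 0, 6, 8, 35, 37]


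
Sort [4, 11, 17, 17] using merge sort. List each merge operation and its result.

Divide and conquer:
  Merge [4] + [11] -> [4, 11]
  Merge [17] + [17] -> [17, 17]
  Merge [4, 11] + [17, 17] -> [4, 11, 17, 17]


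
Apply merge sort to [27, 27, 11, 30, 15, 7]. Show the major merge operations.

Divide and conquer:
  Merge [27] + [11] -> [11, 27]
  Merge [27] + [11, 27] -> [11, 27, 27]
  Merge [15] + [7] -> [7, 15]
  Merge [30] + [7, 15] -> [7, 15, 30]
  Merge [11, 27, 27] + [7, 15, 30] -> [7, 11, 15, 27, 27, 30]


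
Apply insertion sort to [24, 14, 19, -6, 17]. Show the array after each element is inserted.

First element 24 is already 'sorted'
Insert 14: shifted 1 elements -> [14, 24, 19, -6, 17]
Insert 19: shifted 1 elements -> [14, 19, 24, -6, 17]
Insert -6: shifted 3 elements -> [-6, 14, 19, 24, 17]
Insert 17: shifted 2 elements -> [-6, 14, 17, 19, 24]


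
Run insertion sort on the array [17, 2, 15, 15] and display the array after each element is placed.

First element 17 is already 'sorted'
Insert 2: shifted 1 elements -> [2, 17, 15, 15]
Insert 15: shifted 1 elements -> [2, 15, 17, 15]
Insert 15: shifted 1 elements -> [2, 15, 15, 17]


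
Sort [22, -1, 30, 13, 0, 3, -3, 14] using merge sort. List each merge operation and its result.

Divide and conquer:
  Merge [22] + [-1] -> [-1, 22]
  Merge [30] + [13] -> [13, 30]
  Merge [-1, 22] + [13, 30] -> [-1, 13, 22, 30]
  Merge [0] + [3] -> [0, 3]
  Merge [-3] + [14] -> [-3, 14]
  Merge [0, 3] + [-3, 14] -> [-3, 0, 3, 14]
  Merge [-1, 13, 22, 30] + [-3, 0, 3, 14] -> [-3, -1, 0, 3, 13, 14, 22, 30]


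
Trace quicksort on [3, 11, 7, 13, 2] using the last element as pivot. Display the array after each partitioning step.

Partition 1: pivot=2 at index 0 -> [2, 11, 7, 13, 3]
Partition 2: pivot=3 at index 1 -> [2, 3, 7, 13, 11]
Partition 3: pivot=11 at index 3 -> [2, 3, 7, 11, 13]


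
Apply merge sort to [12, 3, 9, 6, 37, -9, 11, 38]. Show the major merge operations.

Divide and conquer:
  Merge [12] + [3] -> [3, 12]
  Merge [9] + [6] -> [6, 9]
  Merge [3, 12] + [6, 9] -> [3, 6, 9, 12]
  Merge [37] + [-9] -> [-9, 37]
  Merge [11] + [38] -> [11, 38]
  Merge [-9, 37] + [11, 38] -> [-9, 11, 37, 38]
  Merge [3, 6, 9, 12] + [-9, 11, 37, 38] -> [-9, 3, 6, 9, 11, 12, 37, 38]


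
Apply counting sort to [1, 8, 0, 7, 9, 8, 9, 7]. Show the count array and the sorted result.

Count array: [1, 1, 0, 0, 0, 0, 0, 2, 2, 2]
(count[i] = number of elements equal to i)
Cumulative count: [1, 2, 2, 2, 2, 2, 2, 4, 6, 8]
Sorted: [0, 1, 7, 7, 8, 8, 9, 9]


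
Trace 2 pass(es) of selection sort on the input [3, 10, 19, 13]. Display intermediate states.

Pass 1: Select minimum 3 at index 0, swap -> [3, 10, 19, 13]
Pass 2: Select minimum 10 at index 1, swap -> [3, 10, 19, 13]


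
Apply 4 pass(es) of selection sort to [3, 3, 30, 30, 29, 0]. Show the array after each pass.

Pass 1: Select minimum 0 at index 5, swap -> [0, 3, 30, 30, 29, 3]
Pass 2: Select minimum 3 at index 1, swap -> [0, 3, 30, 30, 29, 3]
Pass 3: Select minimum 3 at index 5, swap -> [0, 3, 3, 30, 29, 30]
Pass 4: Select minimum 29 at index 4, swap -> [0, 3, 3, 29, 30, 30]


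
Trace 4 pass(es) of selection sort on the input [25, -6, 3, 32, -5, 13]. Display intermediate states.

Pass 1: Select minimum -6 at index 1, swap -> [-6, 25, 3, 32, -5, 13]
Pass 2: Select minimum -5 at index 4, swap -> [-6, -5, 3, 32, 25, 13]
Pass 3: Select minimum 3 at index 2, swap -> [-6, -5, 3, 32, 25, 13]
Pass 4: Select minimum 13 at index 5, swap -> [-6, -5, 3, 13, 25, 32]


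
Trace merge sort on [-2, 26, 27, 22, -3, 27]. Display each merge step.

Divide and conquer:
  Merge [26] + [27] -> [26, 27]
  Merge [-2] + [26, 27] -> [-2, 26, 27]
  Merge [-3] + [27] -> [-3, 27]
  Merge [22] + [-3, 27] -> [-3, 22, 27]
  Merge [-2, 26, 27] + [-3, 22, 27] -> [-3, -2, 22, 26, 27, 27]


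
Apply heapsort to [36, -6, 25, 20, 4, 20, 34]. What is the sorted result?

Build heap: [36, 20, 34, -6, 4, 20, 25]
Extract 36: [34, 20, 25, -6, 4, 20, 36]
Extract 34: [25, 20, 20, -6, 4, 34, 36]
Extract 25: [20, 4, 20, -6, 25, 34, 36]
Extract 20: [20, 4, -6, 20, 25, 34, 36]
Extract 20: [4, -6, 20, 20, 25, 34, 36]
Extract 4: [-6, 4, 20, 20, 25, 34, 36]


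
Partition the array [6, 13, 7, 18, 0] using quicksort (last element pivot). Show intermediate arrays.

Partition 1: pivot=0 at index 0 -> [0, 13, 7, 18, 6]
Partition 2: pivot=6 at index 1 -> [0, 6, 7, 18, 13]
Partition 3: pivot=13 at index 3 -> [0, 6, 7, 13, 18]


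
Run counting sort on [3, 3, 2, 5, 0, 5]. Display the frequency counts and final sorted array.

Count array: [1, 0, 1, 2, 0, 2]
(count[i] = number of elements equal to i)
Cumulative count: [1, 1, 2, 4, 4, 6]
Sorted: [0, 2, 3, 3, 5, 5]


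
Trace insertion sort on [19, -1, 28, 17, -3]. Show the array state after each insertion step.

First element 19 is already 'sorted'
Insert -1: shifted 1 elements -> [-1, 19, 28, 17, -3]
Insert 28: shifted 0 elements -> [-1, 19, 28, 17, -3]
Insert 17: shifted 2 elements -> [-1, 17, 19, 28, -3]
Insert -3: shifted 4 elements -> [-3, -1, 17, 19, 28]


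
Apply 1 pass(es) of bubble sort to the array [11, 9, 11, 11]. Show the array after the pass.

After pass 1: [9, 11, 11, 11] (1 swaps)
Total swaps: 1


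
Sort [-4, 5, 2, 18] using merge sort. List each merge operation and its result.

Divide and conquer:
  Merge [-4] + [5] -> [-4, 5]
  Merge [2] + [18] -> [2, 18]
  Merge [-4, 5] + [2, 18] -> [-4, 2, 5, 18]


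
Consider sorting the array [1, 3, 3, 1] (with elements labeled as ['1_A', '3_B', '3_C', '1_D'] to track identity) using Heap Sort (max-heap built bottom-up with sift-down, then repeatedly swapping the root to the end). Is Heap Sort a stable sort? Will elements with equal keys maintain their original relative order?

Trace Heap Sort on the labeled array (the key is the number; the letter only tracks identity):
  Build max-heap: [3_B, 1_A, 3_C, 1_D]
  Swap root 3_B to index 3, re-heapify first 3 -> [3_C, 1_A, 1_D, 3_B]
  Swap root 3_C to index 2, re-heapify first 2 -> [1_D, 1_A, 3_C, 3_B]
  Swap root 1_D to index 1, re-heapify first 1 -> [1_A, 1_D, 3_C, 3_B]
Final order: [1_A, 1_D, 3_C, 3_B]
Equal keys:
  value 1: originally 1_A, 1_D; after sorting 1_A, 1_D -> order preserved
  value 3: originally 3_B, 3_C; after sorting 3_C, 3_B -> order changed
Equal keys were reordered, so Heap Sort is not stable: heap construction and root-to-end swaps move elements without regard to the original order of equal keys. (One such input is enough; an unstable sort may happen to preserve order on other inputs, but it gives no guarantee.)
Answer: Not stable


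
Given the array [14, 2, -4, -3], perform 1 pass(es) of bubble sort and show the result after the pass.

After pass 1: [2, -4, -3, 14] (3 swaps)
Total swaps: 3


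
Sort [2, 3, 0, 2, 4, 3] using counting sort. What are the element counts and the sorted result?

Count array: [1, 0, 2, 2, 1]
(count[i] = number of elements equal to i)
Cumulative count: [1, 1, 3, 5, 6]
Sorted: [0, 2, 2, 3, 3, 4]


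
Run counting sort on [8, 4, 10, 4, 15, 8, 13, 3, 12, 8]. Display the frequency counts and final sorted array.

Count array: [0, 0, 0, 1, 2, 0, 0, 0, 3, 0, 1, 0, 1, 1, 0, 1]
(count[i] = number of elements equal to i)
Cumulative count: [0, 0, 0, 1, 3, 3, 3, 3, 6, 6, 7, 7, 8, 9, 9, 10]
Sorted: [3, 4, 4, 8, 8, 8, 10, 12, 13, 15]


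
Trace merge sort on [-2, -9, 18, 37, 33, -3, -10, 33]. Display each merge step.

Divide and conquer:
  Merge [-2] + [-9] -> [-9, -2]
  Merge [18] + [37] -> [18, 37]
  Merge [-9, -2] + [18, 37] -> [-9, -2, 18, 37]
  Merge [33] + [-3] -> [-3, 33]
  Merge [-10] + [33] -> [-10, 33]
  Merge [-3, 33] + [-10, 33] -> [-10, -3, 33, 33]
  Merge [-9, -2, 18, 37] + [-10, -3, 33, 33] -> [-10, -9, -3, -2, 18, 33, 33, 37]


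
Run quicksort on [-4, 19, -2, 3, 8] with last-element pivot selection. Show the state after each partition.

Partition 1: pivot=8 at index 3 -> [-4, -2, 3, 8, 19]
Partition 2: pivot=3 at index 2 -> [-4, -2, 3, 8, 19]
Partition 3: pivot=-2 at index 1 -> [-4, -2, 3, 8, 19]


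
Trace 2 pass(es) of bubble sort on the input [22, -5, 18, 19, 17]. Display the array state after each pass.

After pass 1: [-5, 18, 19, 17, 22] (4 swaps)
After pass 2: [-5, 18, 17, 19, 22] (1 swaps)
Total swaps: 5


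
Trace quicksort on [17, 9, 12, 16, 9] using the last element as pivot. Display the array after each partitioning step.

Partition 1: pivot=9 at index 1 -> [9, 9, 12, 16, 17]
Partition 2: pivot=17 at index 4 -> [9, 9, 12, 16, 17]
Partition 3: pivot=16 at index 3 -> [9, 9, 12, 16, 17]


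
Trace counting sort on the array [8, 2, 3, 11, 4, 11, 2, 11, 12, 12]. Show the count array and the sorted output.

Count array: [0, 0, 2, 1, 1, 0, 0, 0, 1, 0, 0, 3, 2]
(count[i] = number of elements equal to i)
Cumulative count: [0, 0, 2, 3, 4, 4, 4, 4, 5, 5, 5, 8, 10]
Sorted: [2, 2, 3, 4, 8, 11, 11, 11, 12, 12]


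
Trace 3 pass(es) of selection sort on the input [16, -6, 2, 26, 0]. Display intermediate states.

Pass 1: Select minimum -6 at index 1, swap -> [-6, 16, 2, 26, 0]
Pass 2: Select minimum 0 at index 4, swap -> [-6, 0, 2, 26, 16]
Pass 3: Select minimum 2 at index 2, swap -> [-6, 0, 2, 26, 16]


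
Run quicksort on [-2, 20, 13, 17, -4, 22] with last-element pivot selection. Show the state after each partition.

Partition 1: pivot=22 at index 5 -> [-2, 20, 13, 17, -4, 22]
Partition 2: pivot=-4 at index 0 -> [-4, 20, 13, 17, -2, 22]
Partition 3: pivot=-2 at index 1 -> [-4, -2, 13, 17, 20, 22]
Partition 4: pivot=20 at index 4 -> [-4, -2, 13, 17, 20, 22]
Partition 5: pivot=17 at index 3 -> [-4, -2, 13, 17, 20, 22]


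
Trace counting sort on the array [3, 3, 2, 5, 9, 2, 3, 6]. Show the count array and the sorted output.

Count array: [0, 0, 2, 3, 0, 1, 1, 0, 0, 1]
(count[i] = number of elements equal to i)
Cumulative count: [0, 0, 2, 5, 5, 6, 7, 7, 7, 8]
Sorted: [2, 2, 3, 3, 3, 5, 6, 9]


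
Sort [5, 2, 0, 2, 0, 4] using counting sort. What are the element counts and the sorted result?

Count array: [2, 0, 2, 0, 1, 1]
(count[i] = number of elements equal to i)
Cumulative count: [2, 2, 4, 4, 5, 6]
Sorted: [0, 0, 2, 2, 4, 5]


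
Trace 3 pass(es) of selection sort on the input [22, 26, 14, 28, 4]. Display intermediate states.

Pass 1: Select minimum 4 at index 4, swap -> [4, 26, 14, 28, 22]
Pass 2: Select minimum 14 at index 2, swap -> [4, 14, 26, 28, 22]
Pass 3: Select minimum 22 at index 4, swap -> [4, 14, 22, 28, 26]


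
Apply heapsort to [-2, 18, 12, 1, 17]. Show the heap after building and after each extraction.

Build heap: [18, 17, 12, 1, -2]
Extract 18: [17, 1, 12, -2, 18]
Extract 17: [12, 1, -2, 17, 18]
Extract 12: [1, -2, 12, 17, 18]
Extract 1: [-2, 1, 12, 17, 18]


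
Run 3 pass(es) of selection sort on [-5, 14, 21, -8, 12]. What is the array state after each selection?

Pass 1: Select minimum -8 at index 3, swap -> [-8, 14, 21, -5, 12]
Pass 2: Select minimum -5 at index 3, swap -> [-8, -5, 21, 14, 12]
Pass 3: Select minimum 12 at index 4, swap -> [-8, -5, 12, 14, 21]


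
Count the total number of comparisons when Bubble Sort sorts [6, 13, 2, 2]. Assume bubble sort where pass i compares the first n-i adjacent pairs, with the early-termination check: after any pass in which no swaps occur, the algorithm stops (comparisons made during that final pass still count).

Pass 1: compare adjacent pairs (0,1)..(2,3) = 3 comparison(s), 2 swap(s) -> [6, 2, 2, 13]
Pass 2: compare adjacent pairs (0,1)..(1,2) = 2 comparison(s), 2 swap(s) -> [2, 2, 6, 13]
Pass 3: compare adjacent pairs (0,1)..(0,1) = 1 comparison(s), 0 swap(s) -> [2, 2, 6, 13]
No swaps in this pass, so bubble sort stops here.
Total comparisons: 3 + 2 + 1 = 6


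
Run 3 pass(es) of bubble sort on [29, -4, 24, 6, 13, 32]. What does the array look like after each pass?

After pass 1: [-4, 24, 6, 13, 29, 32] (4 swaps)
After pass 2: [-4, 6, 13, 24, 29, 32] (2 swaps)
After pass 3: [-4, 6, 13, 24, 29, 32] (0 swaps)
Total swaps: 6


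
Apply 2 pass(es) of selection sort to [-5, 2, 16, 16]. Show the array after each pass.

Pass 1: Select minimum -5 at index 0, swap -> [-5, 2, 16, 16]
Pass 2: Select minimum 2 at index 1, swap -> [-5, 2, 16, 16]


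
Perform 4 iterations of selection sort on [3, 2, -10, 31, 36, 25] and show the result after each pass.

Pass 1: Select minimum -10 at index 2, swap -> [-10, 2, 3, 31, 36, 25]
Pass 2: Select minimum 2 at index 1, swap -> [-10, 2, 3, 31, 36, 25]
Pass 3: Select minimum 3 at index 2, swap -> [-10, 2, 3, 31, 36, 25]
Pass 4: Select minimum 25 at index 5, swap -> [-10, 2, 3, 25, 36, 31]


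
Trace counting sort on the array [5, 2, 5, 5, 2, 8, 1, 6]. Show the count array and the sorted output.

Count array: [0, 1, 2, 0, 0, 3, 1, 0, 1]
(count[i] = number of elements equal to i)
Cumulative count: [0, 1, 3, 3, 3, 6, 7, 7, 8]
Sorted: [1, 2, 2, 5, 5, 5, 6, 8]


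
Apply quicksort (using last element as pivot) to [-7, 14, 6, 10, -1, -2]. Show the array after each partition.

Partition 1: pivot=-2 at index 1 -> [-7, -2, 6, 10, -1, 14]
Partition 2: pivot=14 at index 5 -> [-7, -2, 6, 10, -1, 14]
Partition 3: pivot=-1 at index 2 -> [-7, -2, -1, 10, 6, 14]
Partition 4: pivot=6 at index 3 -> [-7, -2, -1, 6, 10, 14]


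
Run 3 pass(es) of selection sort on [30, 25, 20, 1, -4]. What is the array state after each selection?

Pass 1: Select minimum -4 at index 4, swap -> [-4, 25, 20, 1, 30]
Pass 2: Select minimum 1 at index 3, swap -> [-4, 1, 20, 25, 30]
Pass 3: Select minimum 20 at index 2, swap -> [-4, 1, 20, 25, 30]


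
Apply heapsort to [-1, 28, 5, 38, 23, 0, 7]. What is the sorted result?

Build heap: [38, 28, 7, -1, 23, 0, 5]
Extract 38: [28, 23, 7, -1, 5, 0, 38]
Extract 28: [23, 5, 7, -1, 0, 28, 38]
Extract 23: [7, 5, 0, -1, 23, 28, 38]
Extract 7: [5, -1, 0, 7, 23, 28, 38]
Extract 5: [0, -1, 5, 7, 23, 28, 38]
Extract 0: [-1, 0, 5, 7, 23, 28, 38]


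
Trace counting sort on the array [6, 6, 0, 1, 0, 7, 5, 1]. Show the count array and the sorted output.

Count array: [2, 2, 0, 0, 0, 1, 2, 1]
(count[i] = number of elements equal to i)
Cumulative count: [2, 4, 4, 4, 4, 5, 7, 8]
Sorted: [0, 0, 1, 1, 5, 6, 6, 7]


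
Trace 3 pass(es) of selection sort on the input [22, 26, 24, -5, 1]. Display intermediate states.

Pass 1: Select minimum -5 at index 3, swap -> [-5, 26, 24, 22, 1]
Pass 2: Select minimum 1 at index 4, swap -> [-5, 1, 24, 22, 26]
Pass 3: Select minimum 22 at index 3, swap -> [-5, 1, 22, 24, 26]


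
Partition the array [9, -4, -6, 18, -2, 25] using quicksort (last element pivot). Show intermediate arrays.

Partition 1: pivot=25 at index 5 -> [9, -4, -6, 18, -2, 25]
Partition 2: pivot=-2 at index 2 -> [-4, -6, -2, 18, 9, 25]
Partition 3: pivot=-6 at index 0 -> [-6, -4, -2, 18, 9, 25]
Partition 4: pivot=9 at index 3 -> [-6, -4, -2, 9, 18, 25]


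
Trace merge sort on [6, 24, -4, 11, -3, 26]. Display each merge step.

Divide and conquer:
  Merge [24] + [-4] -> [-4, 24]
  Merge [6] + [-4, 24] -> [-4, 6, 24]
  Merge [-3] + [26] -> [-3, 26]
  Merge [11] + [-3, 26] -> [-3, 11, 26]
  Merge [-4, 6, 24] + [-3, 11, 26] -> [-4, -3, 6, 11, 24, 26]


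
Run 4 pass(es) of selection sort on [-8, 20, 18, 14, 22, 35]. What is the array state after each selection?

Pass 1: Select minimum -8 at index 0, swap -> [-8, 20, 18, 14, 22, 35]
Pass 2: Select minimum 14 at index 3, swap -> [-8, 14, 18, 20, 22, 35]
Pass 3: Select minimum 18 at index 2, swap -> [-8, 14, 18, 20, 22, 35]
Pass 4: Select minimum 20 at index 3, swap -> [-8, 14, 18, 20, 22, 35]


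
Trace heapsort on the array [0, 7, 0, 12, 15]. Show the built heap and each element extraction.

Build heap: [15, 12, 0, 0, 7]
Extract 15: [12, 7, 0, 0, 15]
Extract 12: [7, 0, 0, 12, 15]
Extract 7: [0, 0, 7, 12, 15]
Extract 0: [0, 0, 7, 12, 15]


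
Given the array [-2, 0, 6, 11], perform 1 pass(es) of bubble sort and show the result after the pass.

After pass 1: [-2, 0, 6, 11] (0 swaps)
Total swaps: 0


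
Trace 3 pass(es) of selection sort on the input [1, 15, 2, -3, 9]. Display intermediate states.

Pass 1: Select minimum -3 at index 3, swap -> [-3, 15, 2, 1, 9]
Pass 2: Select minimum 1 at index 3, swap -> [-3, 1, 2, 15, 9]
Pass 3: Select minimum 2 at index 2, swap -> [-3, 1, 2, 15, 9]


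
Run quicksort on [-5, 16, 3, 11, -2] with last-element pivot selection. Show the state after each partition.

Partition 1: pivot=-2 at index 1 -> [-5, -2, 3, 11, 16]
Partition 2: pivot=16 at index 4 -> [-5, -2, 3, 11, 16]
Partition 3: pivot=11 at index 3 -> [-5, -2, 3, 11, 16]


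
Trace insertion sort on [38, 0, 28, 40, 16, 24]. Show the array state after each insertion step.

First element 38 is already 'sorted'
Insert 0: shifted 1 elements -> [0, 38, 28, 40, 16, 24]
Insert 28: shifted 1 elements -> [0, 28, 38, 40, 16, 24]
Insert 40: shifted 0 elements -> [0, 28, 38, 40, 16, 24]
Insert 16: shifted 3 elements -> [0, 16, 28, 38, 40, 24]
Insert 24: shifted 3 elements -> [0, 16, 24, 28, 38, 40]


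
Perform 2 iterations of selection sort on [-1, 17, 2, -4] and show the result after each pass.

Pass 1: Select minimum -4 at index 3, swap -> [-4, 17, 2, -1]
Pass 2: Select minimum -1 at index 3, swap -> [-4, -1, 2, 17]


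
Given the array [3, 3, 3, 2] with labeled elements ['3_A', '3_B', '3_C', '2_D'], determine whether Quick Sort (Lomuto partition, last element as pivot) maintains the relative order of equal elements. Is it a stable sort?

Trace Quick Sort on the labeled array (the key is the number; the letter only tracks identity):
  Partition indices 0..3 around pivot 2_D -> [2_D, 3_B, 3_C, 3_A]
  Partition indices 1..3 around pivot 3_A -> [2_D, 3_B, 3_C, 3_A]
  Partition indices 1..2 around pivot 3_C -> [2_D, 3_B, 3_C, 3_A]
Final order: [2_D, 3_B, 3_C, 3_A]
Equal keys:
  value 3: originally 3_A, 3_B, 3_C; after sorting 3_B, 3_C, 3_A -> order changed
Equal keys were reordered, so Quick Sort is not stable: partition swaps elements across long distances and can reorder equal keys. (One such input is enough; an unstable sort may happen to preserve order on other inputs, but it gives no guarantee.)
Answer: Not stable


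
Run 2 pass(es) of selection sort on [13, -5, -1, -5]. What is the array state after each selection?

Pass 1: Select minimum -5 at index 1, swap -> [-5, 13, -1, -5]
Pass 2: Select minimum -5 at index 3, swap -> [-5, -5, -1, 13]


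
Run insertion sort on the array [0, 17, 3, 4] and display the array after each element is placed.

First element 0 is already 'sorted'
Insert 17: shifted 0 elements -> [0, 17, 3, 4]
Insert 3: shifted 1 elements -> [0, 3, 17, 4]
Insert 4: shifted 1 elements -> [0, 3, 4, 17]


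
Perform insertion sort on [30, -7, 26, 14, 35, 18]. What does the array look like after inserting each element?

First element 30 is already 'sorted'
Insert -7: shifted 1 elements -> [-7, 30, 26, 14, 35, 18]
Insert 26: shifted 1 elements -> [-7, 26, 30, 14, 35, 18]
Insert 14: shifted 2 elements -> [-7, 14, 26, 30, 35, 18]
Insert 35: shifted 0 elements -> [-7, 14, 26, 30, 35, 18]
Insert 18: shifted 3 elements -> [-7, 14, 18, 26, 30, 35]


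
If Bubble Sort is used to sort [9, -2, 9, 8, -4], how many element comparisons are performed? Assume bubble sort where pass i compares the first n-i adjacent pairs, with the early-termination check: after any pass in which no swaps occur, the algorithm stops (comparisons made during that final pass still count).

Pass 1: compare adjacent pairs (0,1)..(3,4) = 4 comparison(s), 3 swap(s) -> [-2, 9, 8, -4, 9]
Pass 2: compare adjacent pairs (0,1)..(2,3) = 3 comparison(s), 2 swap(s) -> [-2, 8, -4, 9, 9]
Pass 3: compare adjacent pairs (0,1)..(1,2) = 2 comparison(s), 1 swap(s) -> [-2, -4, 8, 9, 9]
Pass 4: compare adjacent pairs (0,1)..(0,1) = 1 comparison(s), 1 swap(s) -> [-4, -2, 8, 9, 9]
Every pass made at least one swap, so all n-1 passes run.
Total comparisons: 4 + 3 + 2 + 1 = 10


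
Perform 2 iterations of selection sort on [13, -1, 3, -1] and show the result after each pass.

Pass 1: Select minimum -1 at index 1, swap -> [-1, 13, 3, -1]
Pass 2: Select minimum -1 at index 3, swap -> [-1, -1, 3, 13]


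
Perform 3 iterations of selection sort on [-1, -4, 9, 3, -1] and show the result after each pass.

Pass 1: Select minimum -4 at index 1, swap -> [-4, -1, 9, 3, -1]
Pass 2: Select minimum -1 at index 1, swap -> [-4, -1, 9, 3, -1]
Pass 3: Select minimum -1 at index 4, swap -> [-4, -1, -1, 3, 9]


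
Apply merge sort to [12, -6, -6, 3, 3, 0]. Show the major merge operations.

Divide and conquer:
  Merge [-6] + [-6] -> [-6, -6]
  Merge [12] + [-6, -6] -> [-6, -6, 12]
  Merge [3] + [0] -> [0, 3]
  Merge [3] + [0, 3] -> [0, 3, 3]
  Merge [-6, -6, 12] + [0, 3, 3] -> [-6, -6, 0, 3, 3, 12]


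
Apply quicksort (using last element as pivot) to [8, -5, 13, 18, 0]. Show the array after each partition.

Partition 1: pivot=0 at index 1 -> [-5, 0, 13, 18, 8]
Partition 2: pivot=8 at index 2 -> [-5, 0, 8, 18, 13]
Partition 3: pivot=13 at index 3 -> [-5, 0, 8, 13, 18]


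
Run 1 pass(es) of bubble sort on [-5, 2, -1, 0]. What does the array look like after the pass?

After pass 1: [-5, -1, 0, 2] (2 swaps)
Total swaps: 2


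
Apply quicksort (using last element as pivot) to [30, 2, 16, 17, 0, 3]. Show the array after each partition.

Partition 1: pivot=3 at index 2 -> [2, 0, 3, 17, 30, 16]
Partition 2: pivot=0 at index 0 -> [0, 2, 3, 17, 30, 16]
Partition 3: pivot=16 at index 3 -> [0, 2, 3, 16, 30, 17]
Partition 4: pivot=17 at index 4 -> [0, 2, 3, 16, 17, 30]


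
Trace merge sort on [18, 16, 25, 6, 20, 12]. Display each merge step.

Divide and conquer:
  Merge [16] + [25] -> [16, 25]
  Merge [18] + [16, 25] -> [16, 18, 25]
  Merge [20] + [12] -> [12, 20]
  Merge [6] + [12, 20] -> [6, 12, 20]
  Merge [16, 18, 25] + [6, 12, 20] -> [6, 12, 16, 18, 20, 25]


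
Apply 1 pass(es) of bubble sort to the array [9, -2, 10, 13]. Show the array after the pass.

After pass 1: [-2, 9, 10, 13] (1 swaps)
Total swaps: 1


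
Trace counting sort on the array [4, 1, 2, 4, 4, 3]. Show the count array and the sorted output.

Count array: [0, 1, 1, 1, 3]
(count[i] = number of elements equal to i)
Cumulative count: [0, 1, 2, 3, 6]
Sorted: [1, 2, 3, 4, 4, 4]


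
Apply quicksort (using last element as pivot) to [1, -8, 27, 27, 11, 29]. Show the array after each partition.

Partition 1: pivot=29 at index 5 -> [1, -8, 27, 27, 11, 29]
Partition 2: pivot=11 at index 2 -> [1, -8, 11, 27, 27, 29]
Partition 3: pivot=-8 at index 0 -> [-8, 1, 11, 27, 27, 29]
Partition 4: pivot=27 at index 4 -> [-8, 1, 11, 27, 27, 29]


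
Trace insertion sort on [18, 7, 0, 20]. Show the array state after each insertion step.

First element 18 is already 'sorted'
Insert 7: shifted 1 elements -> [7, 18, 0, 20]
Insert 0: shifted 2 elements -> [0, 7, 18, 20]
Insert 20: shifted 0 elements -> [0, 7, 18, 20]


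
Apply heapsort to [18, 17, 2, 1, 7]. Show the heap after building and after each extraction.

Build heap: [18, 17, 2, 1, 7]
Extract 18: [17, 7, 2, 1, 18]
Extract 17: [7, 1, 2, 17, 18]
Extract 7: [2, 1, 7, 17, 18]
Extract 2: [1, 2, 7, 17, 18]


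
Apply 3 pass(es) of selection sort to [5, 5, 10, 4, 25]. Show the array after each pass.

Pass 1: Select minimum 4 at index 3, swap -> [4, 5, 10, 5, 25]
Pass 2: Select minimum 5 at index 1, swap -> [4, 5, 10, 5, 25]
Pass 3: Select minimum 5 at index 3, swap -> [4, 5, 5, 10, 25]


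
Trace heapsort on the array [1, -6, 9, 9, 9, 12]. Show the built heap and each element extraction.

Build heap: [12, 9, 9, -6, 9, 1]
Extract 12: [9, 9, 9, -6, 1, 12]
Extract 9: [9, 1, 9, -6, 9, 12]
Extract 9: [9, 1, -6, 9, 9, 12]
Extract 9: [1, -6, 9, 9, 9, 12]
Extract 1: [-6, 1, 9, 9, 9, 12]


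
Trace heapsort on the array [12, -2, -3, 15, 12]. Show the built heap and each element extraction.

Build heap: [15, 12, -3, -2, 12]
Extract 15: [12, 12, -3, -2, 15]
Extract 12: [12, -2, -3, 12, 15]
Extract 12: [-2, -3, 12, 12, 15]
Extract -2: [-3, -2, 12, 12, 15]


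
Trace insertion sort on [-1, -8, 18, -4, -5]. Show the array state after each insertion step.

First element -1 is already 'sorted'
Insert -8: shifted 1 elements -> [-8, -1, 18, -4, -5]
Insert 18: shifted 0 elements -> [-8, -1, 18, -4, -5]
Insert -4: shifted 2 elements -> [-8, -4, -1, 18, -5]
Insert -5: shifted 3 elements -> [-8, -5, -4, -1, 18]


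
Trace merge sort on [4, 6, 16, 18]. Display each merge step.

Divide and conquer:
  Merge [4] + [6] -> [4, 6]
  Merge [16] + [18] -> [16, 18]
  Merge [4, 6] + [16, 18] -> [4, 6, 16, 18]


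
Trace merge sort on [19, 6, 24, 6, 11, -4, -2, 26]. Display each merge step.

Divide and conquer:
  Merge [19] + [6] -> [6, 19]
  Merge [24] + [6] -> [6, 24]
  Merge [6, 19] + [6, 24] -> [6, 6, 19, 24]
  Merge [11] + [-4] -> [-4, 11]
  Merge [-2] + [26] -> [-2, 26]
  Merge [-4, 11] + [-2, 26] -> [-4, -2, 11, 26]
  Merge [6, 6, 19, 24] + [-4, -2, 11, 26] -> [-4, -2, 6, 6, 11, 19, 24, 26]


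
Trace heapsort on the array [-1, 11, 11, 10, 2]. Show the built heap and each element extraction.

Build heap: [11, 10, 11, -1, 2]
Extract 11: [11, 10, 2, -1, 11]
Extract 11: [10, -1, 2, 11, 11]
Extract 10: [2, -1, 10, 11, 11]
Extract 2: [-1, 2, 10, 11, 11]


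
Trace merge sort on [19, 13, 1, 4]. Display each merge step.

Divide and conquer:
  Merge [19] + [13] -> [13, 19]
  Merge [1] + [4] -> [1, 4]
  Merge [13, 19] + [1, 4] -> [1, 4, 13, 19]


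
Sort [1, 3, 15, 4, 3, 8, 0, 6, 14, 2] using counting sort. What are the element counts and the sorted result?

Count array: [1, 1, 1, 2, 1, 0, 1, 0, 1, 0, 0, 0, 0, 0, 1, 1]
(count[i] = number of elements equal to i)
Cumulative count: [1, 2, 3, 5, 6, 6, 7, 7, 8, 8, 8, 8, 8, 8, 9, 10]
Sorted: [0, 1, 2, 3, 3, 4, 6, 8, 14, 15]


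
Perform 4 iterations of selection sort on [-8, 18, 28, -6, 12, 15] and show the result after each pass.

Pass 1: Select minimum -8 at index 0, swap -> [-8, 18, 28, -6, 12, 15]
Pass 2: Select minimum -6 at index 3, swap -> [-8, -6, 28, 18, 12, 15]
Pass 3: Select minimum 12 at index 4, swap -> [-8, -6, 12, 18, 28, 15]
Pass 4: Select minimum 15 at index 5, swap -> [-8, -6, 12, 15, 28, 18]


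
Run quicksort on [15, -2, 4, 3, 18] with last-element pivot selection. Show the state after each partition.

Partition 1: pivot=18 at index 4 -> [15, -2, 4, 3, 18]
Partition 2: pivot=3 at index 1 -> [-2, 3, 4, 15, 18]
Partition 3: pivot=15 at index 3 -> [-2, 3, 4, 15, 18]


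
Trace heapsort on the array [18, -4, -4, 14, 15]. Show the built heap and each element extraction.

Build heap: [18, 15, -4, 14, -4]
Extract 18: [15, 14, -4, -4, 18]
Extract 15: [14, -4, -4, 15, 18]
Extract 14: [-4, -4, 14, 15, 18]
Extract -4: [-4, -4, 14, 15, 18]


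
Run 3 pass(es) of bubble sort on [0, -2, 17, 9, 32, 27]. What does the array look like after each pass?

After pass 1: [-2, 0, 9, 17, 27, 32] (3 swaps)
After pass 2: [-2, 0, 9, 17, 27, 32] (0 swaps)
After pass 3: [-2, 0, 9, 17, 27, 32] (0 swaps)
Total swaps: 3


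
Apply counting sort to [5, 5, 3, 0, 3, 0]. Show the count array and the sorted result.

Count array: [2, 0, 0, 2, 0, 2]
(count[i] = number of elements equal to i)
Cumulative count: [2, 2, 2, 4, 4, 6]
Sorted: [0, 0, 3, 3, 5, 5]


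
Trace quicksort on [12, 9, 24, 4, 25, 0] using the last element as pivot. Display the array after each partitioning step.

Partition 1: pivot=0 at index 0 -> [0, 9, 24, 4, 25, 12]
Partition 2: pivot=12 at index 3 -> [0, 9, 4, 12, 25, 24]
Partition 3: pivot=4 at index 1 -> [0, 4, 9, 12, 25, 24]
Partition 4: pivot=24 at index 4 -> [0, 4, 9, 12, 24, 25]


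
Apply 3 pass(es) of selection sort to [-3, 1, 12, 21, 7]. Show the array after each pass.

Pass 1: Select minimum -3 at index 0, swap -> [-3, 1, 12, 21, 7]
Pass 2: Select minimum 1 at index 1, swap -> [-3, 1, 12, 21, 7]
Pass 3: Select minimum 7 at index 4, swap -> [-3, 1, 7, 21, 12]


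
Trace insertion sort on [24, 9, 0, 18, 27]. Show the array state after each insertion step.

First element 24 is already 'sorted'
Insert 9: shifted 1 elements -> [9, 24, 0, 18, 27]
Insert 0: shifted 2 elements -> [0, 9, 24, 18, 27]
Insert 18: shifted 1 elements -> [0, 9, 18, 24, 27]
Insert 27: shifted 0 elements -> [0, 9, 18, 24, 27]


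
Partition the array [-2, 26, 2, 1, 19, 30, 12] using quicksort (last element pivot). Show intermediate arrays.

Partition 1: pivot=12 at index 3 -> [-2, 2, 1, 12, 19, 30, 26]
Partition 2: pivot=1 at index 1 -> [-2, 1, 2, 12, 19, 30, 26]
Partition 3: pivot=26 at index 5 -> [-2, 1, 2, 12, 19, 26, 30]


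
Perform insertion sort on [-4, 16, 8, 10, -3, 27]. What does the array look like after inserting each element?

First element -4 is already 'sorted'
Insert 16: shifted 0 elements -> [-4, 16, 8, 10, -3, 27]
Insert 8: shifted 1 elements -> [-4, 8, 16, 10, -3, 27]
Insert 10: shifted 1 elements -> [-4, 8, 10, 16, -3, 27]
Insert -3: shifted 3 elements -> [-4, -3, 8, 10, 16, 27]
Insert 27: shifted 0 elements -> [-4, -3, 8, 10, 16, 27]


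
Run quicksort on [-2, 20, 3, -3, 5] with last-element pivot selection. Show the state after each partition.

Partition 1: pivot=5 at index 3 -> [-2, 3, -3, 5, 20]
Partition 2: pivot=-3 at index 0 -> [-3, 3, -2, 5, 20]
Partition 3: pivot=-2 at index 1 -> [-3, -2, 3, 5, 20]


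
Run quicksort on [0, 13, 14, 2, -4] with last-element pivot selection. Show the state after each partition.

Partition 1: pivot=-4 at index 0 -> [-4, 13, 14, 2, 0]
Partition 2: pivot=0 at index 1 -> [-4, 0, 14, 2, 13]
Partition 3: pivot=13 at index 3 -> [-4, 0, 2, 13, 14]


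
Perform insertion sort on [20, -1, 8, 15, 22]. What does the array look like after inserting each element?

First element 20 is already 'sorted'
Insert -1: shifted 1 elements -> [-1, 20, 8, 15, 22]
Insert 8: shifted 1 elements -> [-1, 8, 20, 15, 22]
Insert 15: shifted 1 elements -> [-1, 8, 15, 20, 22]
Insert 22: shifted 0 elements -> [-1, 8, 15, 20, 22]


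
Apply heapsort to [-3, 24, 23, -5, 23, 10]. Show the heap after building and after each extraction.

Build heap: [24, 23, 23, -5, -3, 10]
Extract 24: [23, 10, 23, -5, -3, 24]
Extract 23: [23, 10, -3, -5, 23, 24]
Extract 23: [10, -5, -3, 23, 23, 24]
Extract 10: [-3, -5, 10, 23, 23, 24]
Extract -3: [-5, -3, 10, 23, 23, 24]


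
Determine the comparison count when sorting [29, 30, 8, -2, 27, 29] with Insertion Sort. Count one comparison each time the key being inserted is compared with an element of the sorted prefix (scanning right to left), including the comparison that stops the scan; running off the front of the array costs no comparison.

Insert 30: 29 <= 30 (stop) = 1 comparison(s) -> [29, 30, 8, -2, 27, 29]
Insert 8: 30 > 8 (shift), 29 > 8 (shift), reached front = 2 comparison(s) -> [8, 29, 30, -2, 27, 29]
Insert -2: 30 > -2 (shift), 29 > -2 (shift), 8 > -2 (shift), reached front = 3 comparison(s) -> [-2, 8, 29, 30, 27, 29]
Insert 27: 30 > 27 (shift), 29 > 27 (shift), 8 <= 27 (stop) = 3 comparison(s) -> [-2, 8, 27, 29, 30, 29]
Insert 29: 30 > 29 (shift), 29 <= 29 (stop) = 2 comparison(s) -> [-2, 8, 27, 29, 29, 30]
Total comparisons: 1 + 2 + 3 + 3 + 2 = 11


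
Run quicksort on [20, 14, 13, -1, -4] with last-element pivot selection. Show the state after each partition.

Partition 1: pivot=-4 at index 0 -> [-4, 14, 13, -1, 20]
Partition 2: pivot=20 at index 4 -> [-4, 14, 13, -1, 20]
Partition 3: pivot=-1 at index 1 -> [-4, -1, 13, 14, 20]
Partition 4: pivot=14 at index 3 -> [-4, -1, 13, 14, 20]
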